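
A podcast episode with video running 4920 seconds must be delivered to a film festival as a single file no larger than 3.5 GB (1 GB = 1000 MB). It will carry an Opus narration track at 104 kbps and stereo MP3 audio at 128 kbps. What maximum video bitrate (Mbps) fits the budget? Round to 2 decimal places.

Budget: 3.5 GB = 28000.0 Mb.
Total bitrate budget: 28000.0 Mb / 4920 s = 5.691 Mbps.
Audio total: 104 + 128 = 232 kbps = 0.232 Mbps.
Video: 5.691 − 0.232 = 5.459 Mbps.

5.46 Mbps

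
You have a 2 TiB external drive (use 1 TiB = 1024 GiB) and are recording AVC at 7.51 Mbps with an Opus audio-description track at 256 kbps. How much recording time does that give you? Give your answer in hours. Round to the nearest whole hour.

629 hours

Audio: 256 kbps = 0.256 Mbps.
Total bitrate: 7.51 + 0.256 = 7.766 Mbps.
Capacity: 2 TiB = 17,592,186 Mb.
Recording time: 17,592,186 / 7.766 = 2,265,283 s ≈ 629 hours.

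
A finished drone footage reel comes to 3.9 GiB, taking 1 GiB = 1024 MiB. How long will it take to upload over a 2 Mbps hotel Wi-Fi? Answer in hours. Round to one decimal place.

File: 3.9 GiB = 33500.7 Mb.
At 2 Mbps: 33500.7 / 2 = 16750.4 s ≈ 4.65 hours.

4.7 hours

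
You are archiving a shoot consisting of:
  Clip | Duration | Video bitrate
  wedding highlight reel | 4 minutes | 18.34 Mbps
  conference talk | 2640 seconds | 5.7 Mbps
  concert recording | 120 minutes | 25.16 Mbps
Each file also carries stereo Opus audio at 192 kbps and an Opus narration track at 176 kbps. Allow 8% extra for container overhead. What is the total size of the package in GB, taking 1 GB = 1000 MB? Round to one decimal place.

27.6 GB

Audio total: 192 + 176 = 368 kbps = 0.368 Mbps.
wedding highlight reel: 18.708 Mbps × 240 s × 1.08 = 4849.1 Mb
conference talk: 6.068 Mbps × 2640 s × 1.08 = 17301.1 Mb
concert recording: 25.528 Mbps × 7200 s × 1.08 = 198505.7 Mb
Total: 220655.9 Mb = 27582.0 MB.
= 27.58 GB.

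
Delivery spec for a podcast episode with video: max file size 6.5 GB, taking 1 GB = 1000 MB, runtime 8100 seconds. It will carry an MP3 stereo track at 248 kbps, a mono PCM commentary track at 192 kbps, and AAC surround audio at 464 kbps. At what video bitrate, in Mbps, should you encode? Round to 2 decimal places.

Budget: 6.5 GB = 52000.0 Mb.
Total bitrate budget: 52000.0 Mb / 8100 s = 6.420 Mbps.
Audio total: 248 + 192 + 464 = 904 kbps = 0.904 Mbps.
Video: 6.420 − 0.904 = 5.516 Mbps.

5.52 Mbps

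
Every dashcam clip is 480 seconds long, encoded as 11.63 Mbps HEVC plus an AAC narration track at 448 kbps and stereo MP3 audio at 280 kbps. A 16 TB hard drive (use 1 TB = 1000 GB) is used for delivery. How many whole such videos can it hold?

Audio total: 448 + 280 = 728 kbps = 0.728 Mbps.
Total bitrate: 12.358 Mbps.
Per item: 12.358 Mbps × 480 s = 5,932 Mb = 741.5 MB.
Capacity: 16 TB = 128,000,000 Mb; 21578.46 items → 21578 complete.

21578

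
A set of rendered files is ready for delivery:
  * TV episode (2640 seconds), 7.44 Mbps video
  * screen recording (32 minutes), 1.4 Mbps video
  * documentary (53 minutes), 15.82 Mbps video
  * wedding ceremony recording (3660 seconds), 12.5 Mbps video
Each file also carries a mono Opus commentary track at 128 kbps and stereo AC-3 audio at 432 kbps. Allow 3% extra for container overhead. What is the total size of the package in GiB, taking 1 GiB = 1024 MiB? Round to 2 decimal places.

14.96 GiB

Audio total: 128 + 432 = 560 kbps = 0.560 Mbps.
TV episode: 8.000 Mbps × 2640 s × 1.03 = 21753.6 Mb
screen recording: 1.960 Mbps × 1920 s × 1.03 = 3876.1 Mb
documentary: 16.380 Mbps × 3180 s × 1.03 = 53651.1 Mb
wedding ceremony recording: 13.060 Mbps × 3660 s × 1.03 = 49233.6 Mb
Total: 128514.3 Mb = 16064.3 MB.
= 14.96 GiB.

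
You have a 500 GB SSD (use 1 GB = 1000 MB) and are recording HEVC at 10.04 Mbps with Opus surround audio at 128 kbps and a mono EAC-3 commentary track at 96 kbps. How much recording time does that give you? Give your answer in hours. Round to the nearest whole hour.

108 hours

Audio total: 128 + 96 = 224 kbps = 0.224 Mbps.
Total bitrate: 10.04 + 0.224 = 10.264 Mbps.
Capacity: 500 GB = 4,000,000 Mb.
Recording time: 4,000,000 / 10.264 = 389,712 s ≈ 108 hours.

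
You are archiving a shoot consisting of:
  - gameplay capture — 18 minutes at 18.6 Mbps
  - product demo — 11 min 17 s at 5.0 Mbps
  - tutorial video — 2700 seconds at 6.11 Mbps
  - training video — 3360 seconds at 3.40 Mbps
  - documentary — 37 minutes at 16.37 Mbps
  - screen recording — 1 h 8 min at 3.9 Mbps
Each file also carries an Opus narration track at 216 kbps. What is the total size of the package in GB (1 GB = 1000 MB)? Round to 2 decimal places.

13.34 GB

Audio: 216 kbps = 0.216 Mbps.
gameplay capture: 18.816 Mbps × 1080 s = 20321.3 Mb
product demo: 5.216 Mbps × 677 s = 3531.2 Mb
tutorial video: 6.326 Mbps × 2700 s = 17080.2 Mb
training video: 3.616 Mbps × 3360 s = 12149.8 Mb
documentary: 16.586 Mbps × 2220 s = 36820.9 Mb
screen recording: 4.116 Mbps × 4080 s = 16793.3 Mb
Total: 106696.7 Mb = 13337.1 MB.
= 13.34 GB.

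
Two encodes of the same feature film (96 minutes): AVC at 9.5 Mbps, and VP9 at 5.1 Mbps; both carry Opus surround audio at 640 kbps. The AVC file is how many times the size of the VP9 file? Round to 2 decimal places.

1.77

96 min = 5760 s
Audio: 640 kbps = 0.640 Mbps.
AVC: 10.140 Mbps × 5760 s = 58406.4 Mb = 7.301 GB.
VP9: 5.740 Mbps × 5760 s = 33062.4 Mb = 4.133 GB.
Ratio: 7.301 / 4.133 = 1.767.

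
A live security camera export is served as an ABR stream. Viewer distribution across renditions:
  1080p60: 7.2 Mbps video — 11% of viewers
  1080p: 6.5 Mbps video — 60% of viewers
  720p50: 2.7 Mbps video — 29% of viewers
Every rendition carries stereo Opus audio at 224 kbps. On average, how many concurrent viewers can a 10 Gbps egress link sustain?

Audio: 224 kbps = 0.224 Mbps.
Average per-viewer bitrate: 0.11×7.424 + 0.60×6.724 + 0.29×2.924 = 5.699 Mbps.
10 Gbps = 10,000 Mbps; 10,000 / 5.699 = 1754.69 → 1754.

1754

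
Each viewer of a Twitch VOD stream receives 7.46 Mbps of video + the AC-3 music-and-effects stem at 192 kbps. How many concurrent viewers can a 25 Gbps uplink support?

3267

Audio: 192 kbps = 0.192 Mbps.
Per-viewer media rate: 7.652 Mbps.
25 Gbps = 25,000 Mbps; 25,000 / 7.652 = 3267.12 → 3267 viewers.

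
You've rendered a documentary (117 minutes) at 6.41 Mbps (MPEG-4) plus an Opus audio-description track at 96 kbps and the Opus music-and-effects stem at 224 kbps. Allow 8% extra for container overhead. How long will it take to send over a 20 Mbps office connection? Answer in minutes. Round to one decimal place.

42.5 minutes

117 min = 7020 s
Audio total: 96 + 224 = 320 kbps = 0.320 Mbps.
Total bitrate: 6.730 Mbps.
File: 6.730 Mbps × 7020 s = 47244.6 Mb.
With 8% container overhead: ×1.08. → 51024.2 Mb.
At 20 Mbps: 51024.2 / 20 = 2551.2 s ≈ 42.5 minutes.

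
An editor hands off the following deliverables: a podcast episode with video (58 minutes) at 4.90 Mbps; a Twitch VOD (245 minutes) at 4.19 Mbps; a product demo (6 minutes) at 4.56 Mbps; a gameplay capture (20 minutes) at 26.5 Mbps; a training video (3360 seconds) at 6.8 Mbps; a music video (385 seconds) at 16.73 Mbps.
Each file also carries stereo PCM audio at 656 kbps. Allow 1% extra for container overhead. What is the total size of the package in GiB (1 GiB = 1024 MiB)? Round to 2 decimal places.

18.43 GiB

Audio: 656 kbps = 0.656 Mbps.
podcast episode with video: 5.556 Mbps × 3480 s × 1.01 = 19528.2 Mb
Twitch VOD: 4.846 Mbps × 14700 s × 1.01 = 71948.6 Mb
product demo: 5.216 Mbps × 360 s × 1.01 = 1896.5 Mb
gameplay capture: 27.156 Mbps × 1200 s × 1.01 = 32913.1 Mb
training video: 7.456 Mbps × 3360 s × 1.01 = 25302.7 Mb
music video: 17.386 Mbps × 385 s × 1.01 = 6760.5 Mb
Total: 158349.6 Mb = 19793.7 MB.
= 18.43 GiB.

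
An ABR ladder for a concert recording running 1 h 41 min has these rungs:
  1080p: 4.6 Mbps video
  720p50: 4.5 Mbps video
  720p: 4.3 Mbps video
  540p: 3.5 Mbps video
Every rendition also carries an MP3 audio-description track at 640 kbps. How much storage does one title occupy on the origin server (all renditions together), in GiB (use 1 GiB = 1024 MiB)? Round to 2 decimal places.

1 h 41 min = 101 min = 6060 s
Audio: 640 kbps = 0.640 Mbps.
Sum of rendition bitrates: (4.6+0.640) + (4.5+0.640) + (4.3+0.640) + (3.5+0.640) = 19.460 Mbps.
× 6060 s = 117,928 Mb = 14,741 MB = 13.73 GiB.

13.73 GiB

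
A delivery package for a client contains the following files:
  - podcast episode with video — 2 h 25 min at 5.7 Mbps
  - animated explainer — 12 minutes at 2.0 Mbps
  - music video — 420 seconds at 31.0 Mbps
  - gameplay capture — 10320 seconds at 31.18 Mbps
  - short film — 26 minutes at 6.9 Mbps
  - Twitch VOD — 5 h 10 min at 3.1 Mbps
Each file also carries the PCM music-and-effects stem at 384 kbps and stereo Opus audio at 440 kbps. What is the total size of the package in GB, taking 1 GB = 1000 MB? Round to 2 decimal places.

Audio total: 384 + 440 = 824 kbps = 0.824 Mbps.
podcast episode with video: 6.524 Mbps × 8700 s = 56758.8 Mb
animated explainer: 2.824 Mbps × 720 s = 2033.3 Mb
music video: 31.824 Mbps × 420 s = 13366.1 Mb
gameplay capture: 32.004 Mbps × 10320 s = 330281.3 Mb
short film: 7.724 Mbps × 1560 s = 12049.4 Mb
Twitch VOD: 3.924 Mbps × 18600 s = 72986.4 Mb
Total: 487475.3 Mb = 60934.4 MB.
= 60.93 GB.

60.93 GB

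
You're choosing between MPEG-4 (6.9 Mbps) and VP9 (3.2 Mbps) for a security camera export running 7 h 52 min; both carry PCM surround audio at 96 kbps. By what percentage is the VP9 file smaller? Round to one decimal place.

7 h 52 min = 472 min = 28320 s
Audio: 96 kbps = 0.096 Mbps.
MPEG-4: 6.996 Mbps × 28320 s = 198126.7 Mb = 24.766 GB.
VP9: 3.296 Mbps × 28320 s = 93342.7 Mb = 11.668 GB.
Reduction: (1 − 11.668/24.766) × 100 = 52.89%.

52.9%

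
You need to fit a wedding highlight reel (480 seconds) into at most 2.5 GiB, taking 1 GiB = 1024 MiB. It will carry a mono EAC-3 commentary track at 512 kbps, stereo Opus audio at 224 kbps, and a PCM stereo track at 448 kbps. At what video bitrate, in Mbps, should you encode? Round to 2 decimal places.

43.56 Mbps

Budget: 2.5 GiB = 21474.8 Mb.
Total bitrate budget: 21474.8 Mb / 480 s = 44.739 Mbps.
Audio total: 512 + 224 + 448 = 1184 kbps = 1.184 Mbps.
Video: 44.739 − 1.184 = 43.555 Mbps.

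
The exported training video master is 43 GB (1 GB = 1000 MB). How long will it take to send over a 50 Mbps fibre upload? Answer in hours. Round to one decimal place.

File: 43 GB = 344000.0 Mb.
At 50 Mbps: 344000.0 / 50 = 6880.0 s ≈ 1.91 hours.

1.9 hours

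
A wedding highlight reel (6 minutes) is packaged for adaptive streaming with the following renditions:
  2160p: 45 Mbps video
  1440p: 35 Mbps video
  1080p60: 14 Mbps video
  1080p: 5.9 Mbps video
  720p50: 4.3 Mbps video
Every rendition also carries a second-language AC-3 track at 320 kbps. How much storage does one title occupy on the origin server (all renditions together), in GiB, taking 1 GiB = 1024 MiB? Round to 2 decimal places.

6 min = 360 s
Audio: 320 kbps = 0.320 Mbps.
Sum of rendition bitrates: (45+0.320) + (35+0.320) + (14+0.320) + (5.9+0.320) + (4.3+0.320) = 105.800 Mbps.
× 360 s = 38,088 Mb = 4,761 MB = 4.434 GiB.

4.43 GiB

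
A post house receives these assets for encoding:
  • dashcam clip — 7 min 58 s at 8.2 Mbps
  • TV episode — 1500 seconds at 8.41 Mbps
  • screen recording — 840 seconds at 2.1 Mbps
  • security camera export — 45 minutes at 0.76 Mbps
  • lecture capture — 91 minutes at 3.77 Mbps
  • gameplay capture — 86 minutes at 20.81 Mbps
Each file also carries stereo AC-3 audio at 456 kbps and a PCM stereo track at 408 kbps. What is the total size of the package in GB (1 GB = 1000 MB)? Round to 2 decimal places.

20.28 GB

Audio total: 456 + 408 = 864 kbps = 0.864 Mbps.
dashcam clip: 9.064 Mbps × 478 s = 4332.6 Mb
TV episode: 9.274 Mbps × 1500 s = 13911.0 Mb
screen recording: 2.964 Mbps × 840 s = 2489.8 Mb
security camera export: 1.624 Mbps × 2700 s = 4384.8 Mb
lecture capture: 4.634 Mbps × 5460 s = 25301.6 Mb
gameplay capture: 21.674 Mbps × 5160 s = 111837.8 Mb
Total: 162257.6 Mb = 20282.2 MB.
= 20.28 GB.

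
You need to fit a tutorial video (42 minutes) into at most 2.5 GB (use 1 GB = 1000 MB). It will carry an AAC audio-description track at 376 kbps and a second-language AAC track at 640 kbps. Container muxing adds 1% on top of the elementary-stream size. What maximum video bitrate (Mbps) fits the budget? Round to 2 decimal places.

Budget: 2.5 GB = 20000.0 Mb.
Stream payload after overhead: 20000.0 / 1.01 = 19802.0 Mb.
42 min = 2520 s
Total bitrate budget: 19802.0 Mb / 2520 s = 7.858 Mbps.
Audio total: 376 + 640 = 1016 kbps = 1.016 Mbps.
Video: 7.858 − 1.016 = 6.842 Mbps.

6.84 Mbps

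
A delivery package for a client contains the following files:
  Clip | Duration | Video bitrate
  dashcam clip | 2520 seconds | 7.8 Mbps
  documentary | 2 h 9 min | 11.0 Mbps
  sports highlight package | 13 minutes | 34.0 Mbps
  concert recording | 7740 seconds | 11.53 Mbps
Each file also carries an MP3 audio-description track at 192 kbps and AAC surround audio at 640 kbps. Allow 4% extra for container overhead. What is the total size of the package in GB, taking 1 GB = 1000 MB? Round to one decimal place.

30.7 GB

Audio total: 192 + 640 = 832 kbps = 0.832 Mbps.
dashcam clip: 8.632 Mbps × 2520 s × 1.04 = 22622.7 Mb
documentary: 11.832 Mbps × 7740 s × 1.04 = 95242.9 Mb
sports highlight package: 34.832 Mbps × 780 s × 1.04 = 28255.7 Mb
concert recording: 12.362 Mbps × 7740 s × 1.04 = 99509.2 Mb
Total: 245630.5 Mb = 30703.8 MB.
= 30.70 GB.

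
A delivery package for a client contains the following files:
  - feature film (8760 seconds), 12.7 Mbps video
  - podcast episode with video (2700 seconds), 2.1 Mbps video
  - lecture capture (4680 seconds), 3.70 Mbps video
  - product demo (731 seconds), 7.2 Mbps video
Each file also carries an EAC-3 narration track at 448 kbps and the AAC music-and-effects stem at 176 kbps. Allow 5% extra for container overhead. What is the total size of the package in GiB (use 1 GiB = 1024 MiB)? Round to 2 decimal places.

Audio total: 448 + 176 = 624 kbps = 0.624 Mbps.
feature film: 13.324 Mbps × 8760 s × 1.05 = 122554.2 Mb
podcast episode with video: 2.724 Mbps × 2700 s × 1.05 = 7722.5 Mb
lecture capture: 4.324 Mbps × 4680 s × 1.05 = 21248.1 Mb
product demo: 7.824 Mbps × 731 s × 1.05 = 6005.3 Mb
Total: 157530.1 Mb = 19691.3 MB.
= 18.34 GiB.

18.34 GiB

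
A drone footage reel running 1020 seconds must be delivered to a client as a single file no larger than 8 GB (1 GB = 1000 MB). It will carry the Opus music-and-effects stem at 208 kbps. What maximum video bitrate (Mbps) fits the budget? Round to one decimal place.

62.5 Mbps

Budget: 8 GB = 64000.0 Mb.
Total bitrate budget: 64000.0 Mb / 1020 s = 62.745 Mbps.
Audio: 208 kbps = 0.208 Mbps.
Video: 62.745 − 0.208 = 62.537 Mbps.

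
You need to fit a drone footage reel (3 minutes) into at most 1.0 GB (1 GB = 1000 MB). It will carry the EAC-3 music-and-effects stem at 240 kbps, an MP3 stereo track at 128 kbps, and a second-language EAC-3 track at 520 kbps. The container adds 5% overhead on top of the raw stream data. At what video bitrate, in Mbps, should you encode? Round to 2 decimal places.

41.44 Mbps

Budget: 1.0 GB = 8000.0 Mb.
Stream payload after overhead: 8000.0 / 1.05 = 7619.0 Mb.
3 min = 180 s
Total bitrate budget: 7619.0 Mb / 180 s = 42.328 Mbps.
Audio total: 240 + 128 + 520 = 888 kbps = 0.888 Mbps.
Video: 42.328 − 0.888 = 41.440 Mbps.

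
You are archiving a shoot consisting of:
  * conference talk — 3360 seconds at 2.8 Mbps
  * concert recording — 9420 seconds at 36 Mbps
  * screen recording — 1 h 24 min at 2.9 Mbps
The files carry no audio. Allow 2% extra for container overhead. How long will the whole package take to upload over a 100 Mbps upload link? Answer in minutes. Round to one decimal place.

conference talk: 2.800 Mbps × 3360 s × 1.02 = 9596.2 Mb
concert recording: 36.000 Mbps × 9420 s × 1.02 = 345902.4 Mb
screen recording: 2.900 Mbps × 5040 s × 1.02 = 14908.3 Mb
Total: 370406.9 Mb = 46300.9 MB.
At 100 Mbps: 370406.9 / 100 = 3704 s ≈ 61.7 minutes.

61.7 minutes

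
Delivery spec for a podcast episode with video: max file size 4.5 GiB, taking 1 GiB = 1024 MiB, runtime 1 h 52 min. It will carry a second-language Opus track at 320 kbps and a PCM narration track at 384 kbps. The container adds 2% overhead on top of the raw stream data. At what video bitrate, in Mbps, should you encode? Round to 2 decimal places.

4.94 Mbps

Budget: 4.5 GiB = 38654.7 Mb.
Stream payload after overhead: 38654.7 / 1.02 = 37896.8 Mb.
1 h 52 min = 112 min = 6720 s
Total bitrate budget: 37896.8 Mb / 6720 s = 5.639 Mbps.
Audio total: 320 + 384 = 704 kbps = 0.704 Mbps.
Video: 5.639 − 0.704 = 4.935 Mbps.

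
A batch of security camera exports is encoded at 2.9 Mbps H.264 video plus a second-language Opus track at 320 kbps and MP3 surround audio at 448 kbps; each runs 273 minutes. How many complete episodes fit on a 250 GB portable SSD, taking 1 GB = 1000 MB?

273 min = 16380 s
Audio total: 320 + 448 = 768 kbps = 0.768 Mbps.
Total bitrate: 3.668 Mbps.
Per item: 3.668 Mbps × 16380 s = 60,082 Mb = 7,510 MB.
Capacity: 250 GB = 2,000,000 Mb; 33.29 items → 33 complete.

33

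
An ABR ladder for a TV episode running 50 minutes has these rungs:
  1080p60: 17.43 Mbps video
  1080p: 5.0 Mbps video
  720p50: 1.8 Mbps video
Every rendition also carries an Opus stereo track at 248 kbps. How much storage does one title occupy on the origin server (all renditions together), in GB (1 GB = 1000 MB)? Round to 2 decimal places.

9.37 GB

50 min = 3000 s
Audio: 248 kbps = 0.248 Mbps.
Sum of rendition bitrates: (17.43+0.248) + (5.0+0.248) + (1.8+0.248) = 24.974 Mbps.
× 3000 s = 74,922 Mb = 9,365 MB = 9.365 GB.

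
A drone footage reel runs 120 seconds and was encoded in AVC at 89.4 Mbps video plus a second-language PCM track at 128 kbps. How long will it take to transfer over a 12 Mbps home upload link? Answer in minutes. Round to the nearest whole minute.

Audio: 128 kbps = 0.128 Mbps.
Total bitrate: 89.528 Mbps.
File: 89.528 Mbps × 120 s = 10743.4 Mb.
At 12 Mbps: 10743.4 / 12 = 895.3 s ≈ 14.9 minutes.

15 minutes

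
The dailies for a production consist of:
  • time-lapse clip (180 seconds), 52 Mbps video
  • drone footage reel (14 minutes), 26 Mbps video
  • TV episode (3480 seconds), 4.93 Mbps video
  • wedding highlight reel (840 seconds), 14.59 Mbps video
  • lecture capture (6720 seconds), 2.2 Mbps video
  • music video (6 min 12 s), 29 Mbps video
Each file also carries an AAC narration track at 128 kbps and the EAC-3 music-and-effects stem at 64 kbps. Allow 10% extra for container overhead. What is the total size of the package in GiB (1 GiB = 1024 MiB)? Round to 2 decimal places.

11.34 GiB

Audio total: 128 + 64 = 192 kbps = 0.192 Mbps.
time-lapse clip: 52.192 Mbps × 180 s × 1.10 = 10334.0 Mb
drone footage reel: 26.192 Mbps × 840 s × 1.10 = 24201.4 Mb
TV episode: 5.122 Mbps × 3480 s × 1.10 = 19607.0 Mb
wedding highlight reel: 14.782 Mbps × 840 s × 1.10 = 13658.6 Mb
lecture capture: 2.392 Mbps × 6720 s × 1.10 = 17681.7 Mb
music video: 29.192 Mbps × 372 s × 1.10 = 11945.4 Mb
Total: 97428.0 Mb = 12178.5 MB.
= 11.34 GiB.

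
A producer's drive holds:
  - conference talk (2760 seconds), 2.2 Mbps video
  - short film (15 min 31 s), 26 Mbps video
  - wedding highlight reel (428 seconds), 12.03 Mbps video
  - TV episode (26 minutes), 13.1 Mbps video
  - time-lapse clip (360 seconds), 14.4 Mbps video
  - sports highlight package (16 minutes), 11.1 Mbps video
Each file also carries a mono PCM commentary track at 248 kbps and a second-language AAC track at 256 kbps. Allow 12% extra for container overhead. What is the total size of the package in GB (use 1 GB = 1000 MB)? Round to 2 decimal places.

10.53 GB

Audio total: 248 + 256 = 504 kbps = 0.504 Mbps.
conference talk: 2.704 Mbps × 2760 s × 1.12 = 8358.6 Mb
short film: 26.504 Mbps × 931 s × 1.12 = 27636.3 Mb
wedding highlight reel: 12.534 Mbps × 428 s × 1.12 = 6008.3 Mb
TV episode: 13.604 Mbps × 1560 s × 1.12 = 23768.9 Mb
time-lapse clip: 14.904 Mbps × 360 s × 1.12 = 6009.3 Mb
sports highlight package: 11.604 Mbps × 960 s × 1.12 = 12476.6 Mb
Total: 84258.0 Mb = 10532.2 MB.
= 10.53 GB.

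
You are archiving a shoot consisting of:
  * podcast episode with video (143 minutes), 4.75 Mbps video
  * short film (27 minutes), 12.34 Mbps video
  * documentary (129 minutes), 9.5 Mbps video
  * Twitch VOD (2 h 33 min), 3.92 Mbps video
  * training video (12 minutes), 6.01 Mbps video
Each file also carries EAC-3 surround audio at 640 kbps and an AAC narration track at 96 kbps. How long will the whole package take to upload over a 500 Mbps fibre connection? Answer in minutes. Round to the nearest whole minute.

7 minutes

Audio total: 640 + 96 = 736 kbps = 0.736 Mbps.
podcast episode with video: 5.486 Mbps × 8580 s = 47069.9 Mb
short film: 13.076 Mbps × 1620 s = 21183.1 Mb
documentary: 10.236 Mbps × 7740 s = 79226.6 Mb
Twitch VOD: 4.656 Mbps × 9180 s = 42742.1 Mb
training video: 6.746 Mbps × 720 s = 4857.1 Mb
Total: 195078.8 Mb = 24384.9 MB.
At 500 Mbps: 195078.8 / 500 = 390 s ≈ 6.5 minutes.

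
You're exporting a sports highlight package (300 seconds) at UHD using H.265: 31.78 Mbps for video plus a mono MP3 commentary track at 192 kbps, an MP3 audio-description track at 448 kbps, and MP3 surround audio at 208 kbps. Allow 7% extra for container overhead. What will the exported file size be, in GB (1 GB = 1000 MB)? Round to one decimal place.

1.3 GB

Audio total: 192 + 448 + 208 = 848 kbps = 0.848 Mbps.
Total bitrate: 31.78 + 0.848 = 32.628 Mbps.
Stream data: 32.628 Mbps × 300 s = 9788.4 Mb.
With 7% container overhead: ×1.07.
10,474 Mb ÷ 8 = 1,309 MB → 1.309 GB.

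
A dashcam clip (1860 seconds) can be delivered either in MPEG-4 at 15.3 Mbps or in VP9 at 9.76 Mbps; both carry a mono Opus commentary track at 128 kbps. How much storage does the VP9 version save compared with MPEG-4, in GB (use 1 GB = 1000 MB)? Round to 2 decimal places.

1.29 GB

Audio: 128 kbps = 0.128 Mbps.
MPEG-4: 15.428 Mbps × 1860 s = 28696.1 Mb = 3.587 GB.
VP9: 9.888 Mbps × 1860 s = 18391.7 Mb = 2.299 GB.
Saving: 3.587 − 2.299 = 1.288 GB.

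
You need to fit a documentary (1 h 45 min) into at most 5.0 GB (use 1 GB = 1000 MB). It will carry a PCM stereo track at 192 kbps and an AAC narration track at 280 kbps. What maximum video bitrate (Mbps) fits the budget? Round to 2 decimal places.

5.88 Mbps

Budget: 5.0 GB = 40000.0 Mb.
1 h 45 min = 105 min = 6300 s
Total bitrate budget: 40000.0 Mb / 6300 s = 6.349 Mbps.
Audio total: 192 + 280 = 472 kbps = 0.472 Mbps.
Video: 6.349 − 0.472 = 5.877 Mbps.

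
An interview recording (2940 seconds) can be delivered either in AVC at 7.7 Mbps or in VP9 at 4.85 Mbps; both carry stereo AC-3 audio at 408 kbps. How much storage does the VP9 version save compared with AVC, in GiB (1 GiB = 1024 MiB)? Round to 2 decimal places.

Audio: 408 kbps = 0.408 Mbps.
AVC: 8.108 Mbps × 2940 s = 23837.5 Mb = 2.775 GiB.
VP9: 5.258 Mbps × 2940 s = 15458.5 Mb = 1.800 GiB.
Saving: 2.775 − 1.800 = 0.975 GiB.

0.98 GiB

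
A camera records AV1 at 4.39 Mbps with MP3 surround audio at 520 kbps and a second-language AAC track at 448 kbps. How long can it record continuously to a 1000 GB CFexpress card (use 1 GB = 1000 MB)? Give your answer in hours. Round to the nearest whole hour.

415 hours

Audio total: 520 + 448 = 968 kbps = 0.968 Mbps.
Total bitrate: 4.39 + 0.968 = 5.358 Mbps.
Capacity: 1000 GB = 8,000,000 Mb.
Recording time: 8,000,000 / 5.358 = 1,493,094 s ≈ 415 hours.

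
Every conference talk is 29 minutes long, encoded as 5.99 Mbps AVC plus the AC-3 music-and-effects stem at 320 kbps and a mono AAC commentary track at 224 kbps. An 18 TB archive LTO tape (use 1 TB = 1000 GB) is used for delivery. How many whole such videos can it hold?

29 min = 1740 s
Audio total: 320 + 224 = 544 kbps = 0.544 Mbps.
Total bitrate: 6.534 Mbps.
Per item: 6.534 Mbps × 1740 s = 11,369 Mb = 1,421 MB.
Capacity: 18 TB = 144,000,000 Mb; 12665.84 items → 12665 complete.

12665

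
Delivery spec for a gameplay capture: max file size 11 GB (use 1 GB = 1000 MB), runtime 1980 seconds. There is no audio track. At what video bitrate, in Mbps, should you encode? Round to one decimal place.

44.4 Mbps

Budget: 11 GB = 88000.0 Mb.
Total bitrate budget: 88000.0 Mb / 1980 s = 44.444 Mbps.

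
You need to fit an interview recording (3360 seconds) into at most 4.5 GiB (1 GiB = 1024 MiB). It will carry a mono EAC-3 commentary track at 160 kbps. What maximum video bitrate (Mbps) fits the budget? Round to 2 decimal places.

11.34 Mbps

Budget: 4.5 GiB = 38654.7 Mb.
Total bitrate budget: 38654.7 Mb / 3360 s = 11.504 Mbps.
Audio: 160 kbps = 0.160 Mbps.
Video: 11.504 − 0.160 = 11.344 Mbps.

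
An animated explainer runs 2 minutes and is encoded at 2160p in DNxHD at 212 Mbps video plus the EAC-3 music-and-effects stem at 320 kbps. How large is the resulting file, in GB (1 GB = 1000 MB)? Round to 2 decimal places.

2 min = 120 s
Audio: 320 kbps = 0.320 Mbps.
Total bitrate: 212 + 0.320 = 212.320 Mbps.
Stream data: 212.320 Mbps × 120 s = 25478.4 Mb.
25,478 Mb ÷ 8 = 3,185 MB → 3.185 GB.

3.18 GB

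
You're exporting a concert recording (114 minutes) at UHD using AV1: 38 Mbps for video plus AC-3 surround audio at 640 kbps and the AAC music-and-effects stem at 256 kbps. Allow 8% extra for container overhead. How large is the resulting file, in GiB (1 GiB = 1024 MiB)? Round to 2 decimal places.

33.45 GiB

114 min = 6840 s
Audio total: 640 + 256 = 896 kbps = 0.896 Mbps.
Total bitrate: 38 + 0.896 = 38.896 Mbps.
Stream data: 38.896 Mbps × 6840 s = 266048.6 Mb.
With 8% container overhead: ×1.08.
287,333 Mb = 35,916,566,400 bytes ÷ 1,073,741,824 = 33.45 GiB.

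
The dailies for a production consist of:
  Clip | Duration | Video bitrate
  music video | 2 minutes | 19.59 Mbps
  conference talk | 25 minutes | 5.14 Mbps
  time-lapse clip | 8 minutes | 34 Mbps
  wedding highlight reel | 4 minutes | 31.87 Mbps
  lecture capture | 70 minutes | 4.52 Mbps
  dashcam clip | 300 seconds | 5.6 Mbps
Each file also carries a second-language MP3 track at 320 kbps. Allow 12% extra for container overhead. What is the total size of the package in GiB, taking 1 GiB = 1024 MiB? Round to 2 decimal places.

7.42 GiB

Audio: 320 kbps = 0.320 Mbps.
music video: 19.910 Mbps × 120 s × 1.12 = 2675.9 Mb
conference talk: 5.460 Mbps × 1500 s × 1.12 = 9172.8 Mb
time-lapse clip: 34.320 Mbps × 480 s × 1.12 = 18450.4 Mb
wedding highlight reel: 32.190 Mbps × 240 s × 1.12 = 8652.7 Mb
lecture capture: 4.840 Mbps × 4200 s × 1.12 = 22767.4 Mb
dashcam clip: 5.920 Mbps × 300 s × 1.12 = 1989.1 Mb
Total: 63708.3 Mb = 7963.5 MB.
= 7.417 GiB.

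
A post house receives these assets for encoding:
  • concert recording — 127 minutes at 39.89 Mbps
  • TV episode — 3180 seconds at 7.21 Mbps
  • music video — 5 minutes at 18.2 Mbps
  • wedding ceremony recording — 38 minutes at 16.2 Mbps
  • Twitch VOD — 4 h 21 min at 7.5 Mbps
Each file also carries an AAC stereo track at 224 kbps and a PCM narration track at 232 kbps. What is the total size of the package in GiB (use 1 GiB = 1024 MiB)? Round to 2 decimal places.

Audio total: 224 + 232 = 456 kbps = 0.456 Mbps.
concert recording: 40.346 Mbps × 7620 s = 307436.5 Mb
TV episode: 7.666 Mbps × 3180 s = 24377.9 Mb
music video: 18.656 Mbps × 300 s = 5596.8 Mb
wedding ceremony recording: 16.656 Mbps × 2280 s = 37975.7 Mb
Twitch VOD: 7.956 Mbps × 15660 s = 124591.0 Mb
Total: 499977.8 Mb = 62497.2 MB.
= 58.21 GiB.

58.21 GiB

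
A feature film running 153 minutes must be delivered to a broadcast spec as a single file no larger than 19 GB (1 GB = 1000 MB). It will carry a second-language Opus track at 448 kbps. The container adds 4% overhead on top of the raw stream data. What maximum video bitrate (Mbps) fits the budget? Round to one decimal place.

Budget: 19 GB = 152000.0 Mb.
Stream payload after overhead: 152000.0 / 1.04 = 146153.8 Mb.
153 min = 9180 s
Total bitrate budget: 146153.8 Mb / 9180 s = 15.921 Mbps.
Audio: 448 kbps = 0.448 Mbps.
Video: 15.921 − 0.448 = 15.473 Mbps.

15.5 Mbps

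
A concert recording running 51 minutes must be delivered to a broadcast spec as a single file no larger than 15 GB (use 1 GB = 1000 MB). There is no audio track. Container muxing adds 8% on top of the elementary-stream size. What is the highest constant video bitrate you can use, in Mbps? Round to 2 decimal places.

Budget: 15 GB = 120000.0 Mb.
Stream payload after overhead: 120000.0 / 1.08 = 111111.1 Mb.
51 min = 3060 s
Total bitrate budget: 111111.1 Mb / 3060 s = 36.311 Mbps.

36.31 Mbps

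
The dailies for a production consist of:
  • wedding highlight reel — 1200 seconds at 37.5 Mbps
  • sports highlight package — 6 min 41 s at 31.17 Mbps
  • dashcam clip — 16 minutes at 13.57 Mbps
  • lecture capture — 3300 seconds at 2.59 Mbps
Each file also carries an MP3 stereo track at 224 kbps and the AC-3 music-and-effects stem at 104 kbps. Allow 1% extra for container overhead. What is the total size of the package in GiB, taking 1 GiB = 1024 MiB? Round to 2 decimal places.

Audio total: 224 + 104 = 328 kbps = 0.328 Mbps.
wedding highlight reel: 37.828 Mbps × 1200 s × 1.01 = 45847.5 Mb
sports highlight package: 31.498 Mbps × 401 s × 1.01 = 12757.0 Mb
dashcam clip: 13.898 Mbps × 960 s × 1.01 = 13475.5 Mb
lecture capture: 2.918 Mbps × 3300 s × 1.01 = 9725.7 Mb
Total: 81805.7 Mb = 10225.7 MB.
= 9.523 GiB.

9.52 GiB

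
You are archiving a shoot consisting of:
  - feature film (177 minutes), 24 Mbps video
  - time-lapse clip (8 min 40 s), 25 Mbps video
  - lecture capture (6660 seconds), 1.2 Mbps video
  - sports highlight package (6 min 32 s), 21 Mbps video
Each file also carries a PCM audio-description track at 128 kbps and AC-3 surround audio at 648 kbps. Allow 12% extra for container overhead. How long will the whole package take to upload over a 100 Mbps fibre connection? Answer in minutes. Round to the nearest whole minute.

Audio total: 128 + 648 = 776 kbps = 0.776 Mbps.
feature film: 24.776 Mbps × 10620 s × 1.12 = 294695.7 Mb
time-lapse clip: 25.776 Mbps × 520 s × 1.12 = 15011.9 Mb
lecture capture: 1.976 Mbps × 6660 s × 1.12 = 14739.4 Mb
sports highlight package: 21.776 Mbps × 392 s × 1.12 = 9560.5 Mb
Total: 334007.5 Mb = 41750.9 MB.
At 100 Mbps: 334007.5 / 100 = 3340 s ≈ 55.7 minutes.

56 minutes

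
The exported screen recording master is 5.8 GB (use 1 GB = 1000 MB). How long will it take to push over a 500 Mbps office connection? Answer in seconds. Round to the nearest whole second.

File: 5.8 GB = 46400.0 Mb.
At 500 Mbps: 46400.0 / 500 = 92.8 s ≈ 92.8 seconds.

93 seconds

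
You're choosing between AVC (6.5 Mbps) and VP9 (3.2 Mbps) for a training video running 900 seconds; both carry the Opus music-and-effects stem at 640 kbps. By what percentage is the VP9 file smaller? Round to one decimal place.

Audio: 640 kbps = 0.640 Mbps.
AVC: 7.140 Mbps × 900 s = 6426.0 Mb = 0.803 GB.
VP9: 3.840 Mbps × 900 s = 3456.0 Mb = 0.432 GB.
Reduction: (1 − 0.432/0.803) × 100 = 46.22%.

46.2%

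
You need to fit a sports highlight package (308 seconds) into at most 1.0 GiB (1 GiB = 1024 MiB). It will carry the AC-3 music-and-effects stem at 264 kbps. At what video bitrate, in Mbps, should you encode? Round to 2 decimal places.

Budget: 1.0 GiB = 8589.9 Mb.
Total bitrate budget: 8589.9 Mb / 308 s = 27.889 Mbps.
Audio: 264 kbps = 0.264 Mbps.
Video: 27.889 − 0.264 = 27.625 Mbps.

27.63 Mbps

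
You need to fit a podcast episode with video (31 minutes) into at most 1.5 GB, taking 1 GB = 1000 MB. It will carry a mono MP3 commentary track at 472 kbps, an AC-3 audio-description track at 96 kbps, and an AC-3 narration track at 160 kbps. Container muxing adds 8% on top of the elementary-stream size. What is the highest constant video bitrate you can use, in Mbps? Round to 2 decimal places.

Budget: 1.5 GB = 12000.0 Mb.
Stream payload after overhead: 12000.0 / 1.08 = 11111.1 Mb.
31 min = 1860 s
Total bitrate budget: 11111.1 Mb / 1860 s = 5.974 Mbps.
Audio total: 472 + 96 + 160 = 728 kbps = 0.728 Mbps.
Video: 5.974 − 0.728 = 5.246 Mbps.

5.25 Mbps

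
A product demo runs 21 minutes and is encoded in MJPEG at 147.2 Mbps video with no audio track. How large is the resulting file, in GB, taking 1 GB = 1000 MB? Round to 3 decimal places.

21 min = 1260 s
Total bitrate: 147.2 Mbps.
Stream data: 147.200 Mbps × 1260 s = 185472.0 Mb.
185,472 Mb ÷ 8 = 23,184 MB → 23.18 GB.

23.184 GB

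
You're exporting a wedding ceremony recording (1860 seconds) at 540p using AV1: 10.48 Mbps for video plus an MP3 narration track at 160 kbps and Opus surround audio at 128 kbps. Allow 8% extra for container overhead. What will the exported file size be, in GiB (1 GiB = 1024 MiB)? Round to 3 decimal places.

2.518 GiB

Audio total: 160 + 128 = 288 kbps = 0.288 Mbps.
Total bitrate: 10.48 + 0.288 = 10.768 Mbps.
Stream data: 10.768 Mbps × 1860 s = 20028.5 Mb.
With 8% container overhead: ×1.08.
21,631 Mb = 2,703,844,800 bytes ÷ 1,073,741,824 = 2.518 GiB.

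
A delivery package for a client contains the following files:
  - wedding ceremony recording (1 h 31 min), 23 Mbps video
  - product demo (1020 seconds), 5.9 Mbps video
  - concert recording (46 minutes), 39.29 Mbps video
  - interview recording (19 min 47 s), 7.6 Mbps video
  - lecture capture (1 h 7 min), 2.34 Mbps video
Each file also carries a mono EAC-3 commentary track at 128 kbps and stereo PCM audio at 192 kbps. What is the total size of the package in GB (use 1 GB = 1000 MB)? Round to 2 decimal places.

Audio total: 128 + 192 = 320 kbps = 0.320 Mbps.
wedding ceremony recording: 23.320 Mbps × 5460 s = 127327.2 Mb
product demo: 6.220 Mbps × 1020 s = 6344.4 Mb
concert recording: 39.610 Mbps × 2760 s = 109323.6 Mb
interview recording: 7.920 Mbps × 1187 s = 9401.0 Mb
lecture capture: 2.660 Mbps × 4020 s = 10693.2 Mb
Total: 263089.4 Mb = 32886.2 MB.
= 32.89 GB.

32.89 GB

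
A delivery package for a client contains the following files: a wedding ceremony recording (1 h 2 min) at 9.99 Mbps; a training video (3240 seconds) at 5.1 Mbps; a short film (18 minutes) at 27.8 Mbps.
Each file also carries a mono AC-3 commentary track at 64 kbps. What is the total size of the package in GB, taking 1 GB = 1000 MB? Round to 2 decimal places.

Audio: 64 kbps = 0.064 Mbps.
wedding ceremony recording: 10.054 Mbps × 3720 s = 37400.9 Mb
training video: 5.164 Mbps × 3240 s = 16731.4 Mb
short film: 27.864 Mbps × 1080 s = 30093.1 Mb
Total: 84225.4 Mb = 10528.2 MB.
= 10.53 GB.

10.53 GB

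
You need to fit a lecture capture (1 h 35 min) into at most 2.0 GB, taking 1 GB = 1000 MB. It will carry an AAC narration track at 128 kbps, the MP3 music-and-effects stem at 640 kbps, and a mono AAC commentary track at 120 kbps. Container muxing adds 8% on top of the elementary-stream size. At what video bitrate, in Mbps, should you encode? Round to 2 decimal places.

Budget: 2.0 GB = 16000.0 Mb.
Stream payload after overhead: 16000.0 / 1.08 = 14814.8 Mb.
1 h 35 min = 95 min = 5700 s
Total bitrate budget: 14814.8 Mb / 5700 s = 2.599 Mbps.
Audio total: 128 + 640 + 120 = 888 kbps = 0.888 Mbps.
Video: 2.599 − 0.888 = 1.711 Mbps.

1.71 Mbps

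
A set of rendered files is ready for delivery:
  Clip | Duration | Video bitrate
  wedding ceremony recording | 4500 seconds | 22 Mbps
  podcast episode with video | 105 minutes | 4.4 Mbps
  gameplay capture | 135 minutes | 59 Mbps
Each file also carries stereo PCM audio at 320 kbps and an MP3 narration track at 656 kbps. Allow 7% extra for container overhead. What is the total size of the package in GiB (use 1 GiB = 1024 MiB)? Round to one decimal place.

Audio total: 320 + 656 = 976 kbps = 0.976 Mbps.
wedding ceremony recording: 22.976 Mbps × 4500 s × 1.07 = 110629.4 Mb
podcast episode with video: 5.376 Mbps × 6300 s × 1.07 = 36239.6 Mb
gameplay capture: 59.976 Mbps × 8100 s × 1.07 = 519812.0 Mb
Total: 666681.0 Mb = 83335.1 MB.
= 77.61 GiB.

77.6 GiB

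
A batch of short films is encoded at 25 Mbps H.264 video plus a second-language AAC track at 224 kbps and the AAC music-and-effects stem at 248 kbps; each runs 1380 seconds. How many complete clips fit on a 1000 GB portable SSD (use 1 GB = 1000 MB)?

227

Audio total: 224 + 248 = 472 kbps = 0.472 Mbps.
Total bitrate: 25.472 Mbps.
Per item: 25.472 Mbps × 1380 s = 35,151 Mb = 4,394 MB.
Capacity: 1000 GB = 8,000,000 Mb; 227.59 items → 227 complete.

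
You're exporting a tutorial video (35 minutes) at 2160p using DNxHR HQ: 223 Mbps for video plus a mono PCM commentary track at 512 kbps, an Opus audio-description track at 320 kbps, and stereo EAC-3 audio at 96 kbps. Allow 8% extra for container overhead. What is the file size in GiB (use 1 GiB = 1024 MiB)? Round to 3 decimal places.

35 min = 2100 s
Audio total: 512 + 320 + 96 = 928 kbps = 0.928 Mbps.
Total bitrate: 223 + 0.928 = 223.928 Mbps.
Stream data: 223.928 Mbps × 2100 s = 470248.8 Mb.
With 8% container overhead: ×1.08.
507,869 Mb = 63,483,588,000 bytes ÷ 1,073,741,824 = 59.12 GiB.

59.124 GiB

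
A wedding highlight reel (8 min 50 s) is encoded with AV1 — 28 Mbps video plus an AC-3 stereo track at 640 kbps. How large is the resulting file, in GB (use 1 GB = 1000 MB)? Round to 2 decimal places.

1.90 GB

8 min 50 s = 530 s
Audio: 640 kbps = 0.640 Mbps.
Total bitrate: 28 + 0.640 = 28.640 Mbps.
Stream data: 28.640 Mbps × 530 s = 15179.2 Mb.
15,179 Mb ÷ 8 = 1,897 MB → 1.897 GB.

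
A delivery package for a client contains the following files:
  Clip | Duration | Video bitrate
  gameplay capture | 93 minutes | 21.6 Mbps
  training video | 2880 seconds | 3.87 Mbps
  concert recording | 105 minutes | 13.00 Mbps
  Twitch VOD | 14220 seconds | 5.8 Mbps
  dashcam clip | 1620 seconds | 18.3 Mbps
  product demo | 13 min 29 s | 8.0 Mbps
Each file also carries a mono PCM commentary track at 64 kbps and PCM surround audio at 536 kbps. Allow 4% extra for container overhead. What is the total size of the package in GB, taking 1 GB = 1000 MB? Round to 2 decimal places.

45.63 GB

Audio total: 64 + 536 = 600 kbps = 0.600 Mbps.
gameplay capture: 22.200 Mbps × 5580 s × 1.04 = 128831.0 Mb
training video: 4.470 Mbps × 2880 s × 1.04 = 13388.5 Mb
concert recording: 13.600 Mbps × 6300 s × 1.04 = 89107.2 Mb
Twitch VOD: 6.400 Mbps × 14220 s × 1.04 = 94648.3 Mb
dashcam clip: 18.900 Mbps × 1620 s × 1.04 = 31842.7 Mb
product demo: 8.600 Mbps × 809 s × 1.04 = 7235.7 Mb
Total: 365053.5 Mb = 45631.7 MB.
= 45.63 GB.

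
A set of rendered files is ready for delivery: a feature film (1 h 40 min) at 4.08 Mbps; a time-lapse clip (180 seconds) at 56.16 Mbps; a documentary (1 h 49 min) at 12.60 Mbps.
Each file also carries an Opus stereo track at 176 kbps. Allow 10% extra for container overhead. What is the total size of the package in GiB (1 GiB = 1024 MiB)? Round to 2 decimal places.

Audio: 176 kbps = 0.176 Mbps.
feature film: 4.256 Mbps × 6000 s × 1.10 = 28089.6 Mb
time-lapse clip: 56.336 Mbps × 180 s × 1.10 = 11154.5 Mb
documentary: 12.776 Mbps × 6540 s × 1.10 = 91910.5 Mb
Total: 131154.7 Mb = 16394.3 MB.
= 15.27 GiB.

15.27 GiB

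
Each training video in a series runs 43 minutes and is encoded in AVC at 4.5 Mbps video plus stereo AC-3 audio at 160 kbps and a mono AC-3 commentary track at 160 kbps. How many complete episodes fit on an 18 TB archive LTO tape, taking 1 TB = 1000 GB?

11579

43 min = 2580 s
Audio total: 160 + 160 = 320 kbps = 0.320 Mbps.
Total bitrate: 4.820 Mbps.
Per item: 4.820 Mbps × 2580 s = 12,436 Mb = 1,554 MB.
Capacity: 18 TB = 144,000,000 Mb; 11579.66 items → 11579 complete.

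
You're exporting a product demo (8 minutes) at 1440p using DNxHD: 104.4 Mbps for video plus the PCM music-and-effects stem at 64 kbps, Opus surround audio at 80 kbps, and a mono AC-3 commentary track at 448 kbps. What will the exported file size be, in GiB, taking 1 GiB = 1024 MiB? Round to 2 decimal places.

5.87 GiB

8 min = 480 s
Audio total: 64 + 80 + 448 = 592 kbps = 0.592 Mbps.
Total bitrate: 104.4 + 0.592 = 104.992 Mbps.
Stream data: 104.992 Mbps × 480 s = 50396.2 Mb.
50,396 Mb = 6,299,520,000 bytes ÷ 1,073,741,824 = 5.867 GiB.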